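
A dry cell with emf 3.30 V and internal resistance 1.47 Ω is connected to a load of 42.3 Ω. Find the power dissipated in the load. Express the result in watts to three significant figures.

0.240 W

Find the circuit current first, then P = I²R for the load (series elements share I).
I = ε / (r + R) = 3.30 / (1.47 + 42.3) = 0.07539 A
P_load = I² R = (0.07539)² × 42.3 = 0.2404 W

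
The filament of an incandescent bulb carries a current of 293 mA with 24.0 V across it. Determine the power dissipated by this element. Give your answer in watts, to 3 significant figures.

Since both terminal voltage and current are stated, P = V I gives the power in one step.
P = 24.0 V × 0.2930 A = 7.032 W

7.03 W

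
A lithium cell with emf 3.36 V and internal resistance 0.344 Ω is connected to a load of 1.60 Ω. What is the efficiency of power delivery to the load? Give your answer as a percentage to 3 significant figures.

82.3 %

Both r and R carry the same current, so the power split is just the resistance split: η = R/(R+r).
η = R / (R + r) = 1.60 / (1.60 + 0.344) = 0.8230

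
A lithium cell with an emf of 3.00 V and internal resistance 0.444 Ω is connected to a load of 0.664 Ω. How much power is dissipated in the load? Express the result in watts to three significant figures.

4.87 W

Load and internal resistance form a series loop — compute the loop current, then the load power via I²R.
I = ε / (r + R) = 3.00 / (0.444 + 0.664) = 2.708 A
P_load = I² R = (2.708)² × 0.664 = 4.868 W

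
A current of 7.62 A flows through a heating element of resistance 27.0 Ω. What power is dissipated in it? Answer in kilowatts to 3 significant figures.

1.57 kW

Knowing I and R, the power is just I²R — no need to find V first.
P = (7.620 A)² × 27.0 Ω = 1568 W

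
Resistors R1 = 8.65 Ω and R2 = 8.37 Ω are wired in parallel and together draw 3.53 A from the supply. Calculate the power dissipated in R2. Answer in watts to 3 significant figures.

We need the common branch voltage; get it from I_total × R_eq, then P = V²/R for the branch.
1/R_eq = 1/8.65 + 1/8.37 ⇒ R_eq = 4.254 Ω
V = I_total × R_eq = 3.530 × 4.254 = 15.02 V
P_R2 = V² / R2 = (15.02)² / 8.37 = 26.94 W

26.9 W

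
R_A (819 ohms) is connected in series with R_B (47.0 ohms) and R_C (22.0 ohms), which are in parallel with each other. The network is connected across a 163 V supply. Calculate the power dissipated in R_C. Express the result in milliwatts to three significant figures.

390 mW

Replace R_B and R_C with their parallel equivalent so the circuit becomes R_A in series with R_p.
R_p = (47.0×22.0)/(47.0+22.0) = 14.99 Ω
R_total = 819 + 14.99 = 834.0 Ω
I = V / R_total = 163 / 834.0 = 0.1954 A
Voltage across the parallel pair: V_p = I × R_p = 0.1954 × 14.99 = 2.929 V
R_C is across V_p, so use P = V²/R for that branch.
P_R_C = (2.929)² / 22.0 = 0.3899 W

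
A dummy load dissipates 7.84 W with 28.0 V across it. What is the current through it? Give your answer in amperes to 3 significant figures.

0.280 A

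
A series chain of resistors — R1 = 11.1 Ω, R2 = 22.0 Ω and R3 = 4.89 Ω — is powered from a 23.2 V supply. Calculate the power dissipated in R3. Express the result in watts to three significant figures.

1.82 W

In a series string the same current flows through every resistor — find that current, then P = I²R for the one we want.
R_total = 11.1 + 22.0 + 4.89 = 37.99 Ω
I = V / R_total = 23.2 / 37.99 = 0.6107 A
P_R3 = I² × R3 = (0.6107)² × 4.89 = 1.824 W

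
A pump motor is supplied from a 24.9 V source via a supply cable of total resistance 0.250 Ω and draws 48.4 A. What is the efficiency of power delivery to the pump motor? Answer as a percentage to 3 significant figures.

The supply cable carries the full 48.4 A.
P_line = I² R_line = (48.40)² × 0.250 = 585.6 W
P_source = V I = 24.9 × 48.40 = 1205 W; P_load = 619.5 W
η = P_load / P_source = 619.5 / 1205 = 0.5141

51.4 %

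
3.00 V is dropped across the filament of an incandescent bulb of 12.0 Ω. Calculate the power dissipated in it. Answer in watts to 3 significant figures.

0.750 W

With V across and R both known, P = V²/R gives the dissipation directly.
P = (3.00 V)² / 12.0 Ω = 0.7500 W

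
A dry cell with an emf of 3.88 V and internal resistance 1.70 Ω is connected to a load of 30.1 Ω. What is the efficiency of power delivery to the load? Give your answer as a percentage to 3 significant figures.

94.7 %

Both r and R carry the same current, so the power split is just the resistance split: η = R/(R+r).
η = R / (R + r) = 30.1 / (30.1 + 1.70) = 0.9465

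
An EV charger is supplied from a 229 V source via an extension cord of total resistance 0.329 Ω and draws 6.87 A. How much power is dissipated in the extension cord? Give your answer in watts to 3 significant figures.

The extension cord and load are in series, so the same current flows in both; the loss is I²R_line.
The extension cord carries the full 6.87 A.
P_line = I² R_line = (6.870)² × 0.329 = 15.53 W

15.5 W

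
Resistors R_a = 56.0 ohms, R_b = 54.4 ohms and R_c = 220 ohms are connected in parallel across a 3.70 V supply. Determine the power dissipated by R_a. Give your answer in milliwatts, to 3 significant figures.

244 mW

Each parallel branch sees the full supply voltage, so P = V²/R applies directly to the target branch.
P_R_a = V² / R_a = (3.70)² / 56.0 Ω = 0.2445 W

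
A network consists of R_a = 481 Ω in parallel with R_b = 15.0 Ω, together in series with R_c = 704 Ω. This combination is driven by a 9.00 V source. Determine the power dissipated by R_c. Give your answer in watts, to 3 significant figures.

0.110 W

Collapse the R_a‖R_b pair into one equivalent R_p; then R_p and R_c form a series string.
R_p = (481×15.0)/(481+15.0) = 14.55 Ω
R_total = R_p + 704 = 14.55 + 704 = 718.5 Ω
I = V / R_total = 9.00 / 718.5 = 0.01253 A
R_c carries the full series current, so P = I²R.
P_R_c = (0.01253)² × 704 = 0.1104 W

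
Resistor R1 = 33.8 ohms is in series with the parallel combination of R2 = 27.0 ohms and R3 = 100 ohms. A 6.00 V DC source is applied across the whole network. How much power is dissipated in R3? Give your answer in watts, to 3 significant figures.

0.0537 W

Reduce the parallel pair to R_p first; the network is then a simple series string.
R_p = (27.0×100)/(27.0+100) = 21.26 Ω
R_total = 33.8 + 21.26 = 55.06 Ω
I = V / R_total = 6.00 / 55.06 = 0.1090 A
Voltage across the parallel pair: V_p = I × R_p = 0.1090 × 21.26 = 2.317 V
R3 sees V_p directly, so P = V_p² / R3.
P_R3 = (2.317)² / 100 = 0.05367 W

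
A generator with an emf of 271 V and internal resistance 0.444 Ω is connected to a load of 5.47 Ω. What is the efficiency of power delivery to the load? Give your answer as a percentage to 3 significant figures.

92.5 %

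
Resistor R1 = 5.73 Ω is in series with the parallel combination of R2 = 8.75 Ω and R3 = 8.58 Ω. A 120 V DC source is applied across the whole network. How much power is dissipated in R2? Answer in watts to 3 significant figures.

Replace R2 and R3 with their parallel equivalent so the circuit becomes R1 in series with R_p.
R_p = (8.75×8.58)/(8.75+8.58) = 4.332 Ω
R_total = 5.73 + 4.332 = 10.06 Ω
I = V / R_total = 120 / 10.06 = 11.93 A
Voltage across the parallel pair: V_p = I × R_p = 11.93 × 4.332 = 51.66 V
R2 is across V_p, so use P = V²/R for that branch.
P_R2 = (51.66)² / 8.75 = 305.1 W

305 W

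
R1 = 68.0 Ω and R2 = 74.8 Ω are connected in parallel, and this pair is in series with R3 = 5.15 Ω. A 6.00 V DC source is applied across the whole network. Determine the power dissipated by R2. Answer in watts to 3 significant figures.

Combine R1 and R2 into their parallel equivalent first, reducing the network to two series resistors.
R_p = (68.0×74.8)/(68.0+74.8) = 35.62 Ω
R_total = R_p + 5.15 = 35.62 + 5.15 = 40.77 Ω
I = V / R_total = 6.00 / 40.77 = 0.1472 A
Voltage across the parallel pair: V_p = I × R_p = 0.1472 × 35.62 = 5.242 V
R2 sits across V_p; its power is V_p²/R.
P_R2 = (5.242)² / 74.8 = 0.3674 W

0.367 W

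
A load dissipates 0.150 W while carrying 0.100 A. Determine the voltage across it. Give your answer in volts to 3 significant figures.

1.50 V

Inverting the appropriate power form: V = P / I.
V = 0.150 / 0.1000 = 1.500 V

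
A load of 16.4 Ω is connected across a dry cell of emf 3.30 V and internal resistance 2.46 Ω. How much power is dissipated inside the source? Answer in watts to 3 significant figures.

r is in series with the load, so it carries the full circuit current — the loss in it is I²r.
I = ε / (r + R) = 3.30 / (2.46 + 16.4) = 0.1750 A
P_int = I² r = (0.1750)² × 2.46 = 0.07531 W

0.0753 W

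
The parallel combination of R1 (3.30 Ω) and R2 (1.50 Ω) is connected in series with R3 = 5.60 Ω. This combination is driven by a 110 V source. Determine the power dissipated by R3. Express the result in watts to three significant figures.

1540 W

Reduce the parallel combination to a single R_p; the circuit then becomes R_p in series with the remaining resistor.
R_p = (3.30×1.50)/(3.30+1.50) = 1.031 Ω
R_total = R_p + 5.60 = 1.031 + 5.60 = 6.631 Ω
I = V / R_total = 110 / 6.631 = 16.59 A
R3 carries the full series current, so P = I²R.
P_R3 = (16.59)² × 5.60 = 1541 W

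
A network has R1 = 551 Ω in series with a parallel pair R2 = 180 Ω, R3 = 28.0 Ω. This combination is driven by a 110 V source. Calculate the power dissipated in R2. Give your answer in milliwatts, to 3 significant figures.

119 mW

First combine the parallel branches into one equivalent R_p, then R1 + R_p is a series pair.
R_p = (180×28.0)/(180+28.0) = 24.23 Ω
R_total = 551 + 24.23 = 575.2 Ω
I = V / R_total = 110 / 575.2 = 0.1912 A
Voltage across the parallel pair: V_p = I × R_p = 0.1912 × 24.23 = 4.634 V
R2 sees V_p directly, so P = V_p² / R2.
P_R2 = (4.634)² / 180 = 0.1193 W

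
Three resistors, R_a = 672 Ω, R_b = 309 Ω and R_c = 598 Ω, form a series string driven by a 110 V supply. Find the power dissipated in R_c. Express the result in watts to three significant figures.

The current is common to all series resistors; compute it, then apply P = I²R for the target.
R_total = 672 + 309 + 598 = 1579 Ω
I = V / R_total = 110 / 1579 = 0.06966 A
P_R_c = I² × R_c = (0.06966)² × 598 = 2.902 W

2.90 W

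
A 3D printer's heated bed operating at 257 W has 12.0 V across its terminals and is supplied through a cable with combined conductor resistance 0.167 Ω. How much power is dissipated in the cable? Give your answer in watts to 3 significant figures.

The cable and load are in series, so the same current flows in both; the loss is I²R_line.
I = P / V = 257 / 12.0 = 21.42 A through the cable.
P_line = I² R_line = (21.42)² × 0.167 = 76.60 W

76.6 W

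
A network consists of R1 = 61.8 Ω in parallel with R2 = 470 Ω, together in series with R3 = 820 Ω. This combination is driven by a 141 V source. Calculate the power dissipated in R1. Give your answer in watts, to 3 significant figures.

Combine R1 and R2 into their parallel equivalent first, reducing the network to two series resistors.
R_p = (61.8×470)/(61.8+470) = 54.62 Ω
R_total = R_p + 820 = 54.62 + 820 = 874.6 Ω
I = V / R_total = 141 / 874.6 = 0.1612 A
Voltage across the parallel pair: V_p = I × R_p = 0.1612 × 54.62 = 8.805 V
R1 sits across V_p; its power is V_p²/R.
P_R1 = (8.805)² / 61.8 = 1.255 W

1.25 W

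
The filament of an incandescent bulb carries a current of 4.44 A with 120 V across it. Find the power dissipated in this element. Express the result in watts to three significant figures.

Since both terminal voltage and current are stated, P = V I gives the power in one step.
P = 120 V × 4.440 A = 532.8 W

533 W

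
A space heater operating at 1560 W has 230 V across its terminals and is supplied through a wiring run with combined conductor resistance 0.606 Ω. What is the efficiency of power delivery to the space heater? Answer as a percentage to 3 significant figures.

98.2 %

I = P / V = 1560 / 230 = 6.783 A through the wiring run.
P_line = I² R_line = (6.783)² × 0.606 = 27.88 W
P_source = P_load + P_line = 1560 + 27.88 = 1588 W
η = P_load / P_source = 1560 / 1588 = 0.9824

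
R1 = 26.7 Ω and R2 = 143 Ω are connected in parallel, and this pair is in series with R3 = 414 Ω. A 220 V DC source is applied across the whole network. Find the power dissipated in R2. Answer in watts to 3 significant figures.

0.899 W

Collapse the R1‖R2 pair into one equivalent R_p; then R_p and R3 form a series string.
R_p = (26.7×143)/(26.7+143) = 22.50 Ω
R_total = R_p + 414 = 22.50 + 414 = 436.5 Ω
I = V / R_total = 220 / 436.5 = 0.5040 A
Voltage across the parallel pair: V_p = I × R_p = 0.5040 × 22.50 = 11.34 V
R2 sits across V_p; its power is V_p²/R.
P_R2 = (11.34)² / 143 = 0.8992 W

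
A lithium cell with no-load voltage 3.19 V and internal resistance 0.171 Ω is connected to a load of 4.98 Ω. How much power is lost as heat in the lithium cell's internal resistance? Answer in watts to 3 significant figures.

r is in series with the load, so it carries the full circuit current — the loss in it is I²r.
I = ε / (r + R) = 3.19 / (0.171 + 4.98) = 0.6193 A
P_int = I² r = (0.6193)² × 0.171 = 0.06558 W

0.0656 W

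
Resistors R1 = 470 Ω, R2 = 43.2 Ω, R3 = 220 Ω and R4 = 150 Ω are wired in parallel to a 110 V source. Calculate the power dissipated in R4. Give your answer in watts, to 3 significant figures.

Every branch has 110 V across it, so for R4 the power is simply V²/R.
P_R4 = V² / R4 = (110)² / 150 Ω = 80.67 W

80.7 W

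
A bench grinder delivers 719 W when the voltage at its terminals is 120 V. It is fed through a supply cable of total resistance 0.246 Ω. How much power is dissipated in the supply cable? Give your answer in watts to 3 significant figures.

8.83 W

Only the current and the line resistance are needed for the I²R loss.
I = P / V = 719 / 120 = 5.992 A through the supply cable.
P_line = I² R_line = (5.992)² × 0.246 = 8.831 W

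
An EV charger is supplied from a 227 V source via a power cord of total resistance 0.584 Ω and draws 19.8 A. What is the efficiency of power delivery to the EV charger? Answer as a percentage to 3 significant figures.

The power cord carries the full 19.8 A.
P_line = I² R_line = (19.80)² × 0.584 = 229.0 W
P_source = V I = 227 × 19.80 = 4495 W; P_load = 4266 W
η = P_load / P_source = 4266 / 4495 = 0.9491

94.9 %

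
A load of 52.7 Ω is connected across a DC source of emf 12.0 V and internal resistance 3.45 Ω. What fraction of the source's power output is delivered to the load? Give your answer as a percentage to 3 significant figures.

η = P_load/(P_load+P_int) = I²R/(I²R+I²r) = R/(R+r) — the I² cancels for series elements.
η = R / (R + r) = 52.7 / (52.7 + 3.45) = 0.9386

93.9 %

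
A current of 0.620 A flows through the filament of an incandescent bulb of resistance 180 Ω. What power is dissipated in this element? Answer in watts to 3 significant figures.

With I and R stated, P = I²R applies in one step.
P = (0.6200 A)² × 180 Ω = 69.19 W

69.2 W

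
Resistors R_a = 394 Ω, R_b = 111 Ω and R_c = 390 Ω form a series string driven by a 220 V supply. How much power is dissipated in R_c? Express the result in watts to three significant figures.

Series elements share the same current, so find I first, then use P = I²R.
R_total = 394 + 111 + 390 = 895.0 Ω
I = V / R_total = 220 / 895.0 = 0.2458 A
P_R_c = I² × R_c = (0.2458)² × 390 = 23.56 W

23.6 W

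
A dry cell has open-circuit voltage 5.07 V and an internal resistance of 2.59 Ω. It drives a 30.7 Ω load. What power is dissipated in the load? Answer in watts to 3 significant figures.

The internal resistance and the load are in series, so the same I flows through both; get I from ε/(r+R), then I²R for the load.
I = ε / (r + R) = 5.07 / (2.59 + 30.7) = 0.1523 A
P_load = I² R = (0.1523)² × 30.7 = 0.7121 W

0.712 W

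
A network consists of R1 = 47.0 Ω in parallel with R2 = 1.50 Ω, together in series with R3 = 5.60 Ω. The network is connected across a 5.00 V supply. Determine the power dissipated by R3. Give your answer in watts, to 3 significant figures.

Collapse the R1‖R2 pair into one equivalent R_p; then R_p and R3 form a series string.
R_p = (47.0×1.50)/(47.0+1.50) = 1.454 Ω
R_total = R_p + 5.60 = 1.454 + 5.60 = 7.054 Ω
I = V / R_total = 5.00 / 7.054 = 0.7089 A
R3 carries the full series current, so P = I²R.
P_R3 = (0.7089)² × 5.60 = 2.814 W

2.81 W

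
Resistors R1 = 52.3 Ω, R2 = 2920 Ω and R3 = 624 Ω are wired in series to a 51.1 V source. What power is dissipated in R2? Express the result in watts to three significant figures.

0.590 W

Since the resistors are in series they all carry the loop current I = V/R_total; the power in any one is I²R.
R_total = 52.3 + 2920 + 624 = 3596 Ω
I = V / R_total = 51.1 / 3596 = 0.01421 A
P_R2 = I² × R2 = (0.01421)² × 2920 = 0.5895 W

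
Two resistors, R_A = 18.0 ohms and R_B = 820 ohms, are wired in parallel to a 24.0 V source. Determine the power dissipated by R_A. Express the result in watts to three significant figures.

Every branch has 24.0 V across it, so for R_A the power is simply V²/R.
P_R_A = V² / R_A = (24.0)² / 18.0 Ω = 32.00 W

32.0 W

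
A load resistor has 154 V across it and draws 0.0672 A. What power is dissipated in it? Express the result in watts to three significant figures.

Both the voltage across and the current through the element are known, so P = V I applies directly.
P = 154 V × 0.06720 A = 10.35 W

10.3 W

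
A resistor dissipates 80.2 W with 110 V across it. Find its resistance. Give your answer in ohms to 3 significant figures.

151 Ω

The two known quantities fix the third via R = V² / P.
R = (110)² / 80.2 = 150.9 Ω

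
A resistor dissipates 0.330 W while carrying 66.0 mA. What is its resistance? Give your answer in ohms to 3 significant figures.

75.8 Ω

Rearranging the power relation for the two known quantities gives R = P / I².
R = 0.330 / (0.06600)² = 75.76 Ω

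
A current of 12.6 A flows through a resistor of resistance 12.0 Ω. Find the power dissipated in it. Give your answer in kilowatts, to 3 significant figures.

1.91 kW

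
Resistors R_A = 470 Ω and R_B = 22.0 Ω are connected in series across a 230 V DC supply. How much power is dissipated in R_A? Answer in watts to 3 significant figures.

103 W

Every series element carries the same I. Get I from the total resistance, then P = I² × R_A.
R_total = 470 + 22.0 = 492.0 Ω
I = V / R_total = 230 / 492.0 = 0.4675 A
P_R_A = I² × R_A = (0.4675)² × 470 = 102.7 W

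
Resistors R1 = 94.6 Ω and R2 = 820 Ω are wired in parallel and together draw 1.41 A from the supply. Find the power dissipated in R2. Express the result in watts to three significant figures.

17.4 W

Only the total current is stated, so first find the parallel equivalent to get the voltage across the combination.
1/R_eq = 1/94.6 + 1/820 ⇒ R_eq = 84.82 Ω
V = I_total × R_eq = 1.410 × 84.82 = 119.6 V
P_R2 = V² / R2 = (119.6)² / 820 = 17.44 W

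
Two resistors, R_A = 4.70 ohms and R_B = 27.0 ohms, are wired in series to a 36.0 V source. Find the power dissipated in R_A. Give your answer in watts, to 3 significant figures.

6.06 W

The current is common to all series resistors; compute it, then apply P = I²R for the target.
R_total = 4.70 + 27.0 = 31.70 Ω
I = V / R_total = 36.0 / 31.70 = 1.136 A
P_R_A = I² × R_A = (1.136)² × 4.70 = 6.062 W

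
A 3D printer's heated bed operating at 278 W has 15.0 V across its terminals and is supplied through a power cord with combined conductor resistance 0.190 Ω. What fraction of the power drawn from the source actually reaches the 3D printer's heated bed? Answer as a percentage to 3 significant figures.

I = P / V = 278 / 15.0 = 18.53 A through the power cord.
P_line = I² R_line = (18.53)² × 0.190 = 65.26 W
P_source = P_load + P_line = 278.0 + 65.26 = 343.3 W
η = P_load / P_source = 278.0 / 343.3 = 0.8099

81.0 %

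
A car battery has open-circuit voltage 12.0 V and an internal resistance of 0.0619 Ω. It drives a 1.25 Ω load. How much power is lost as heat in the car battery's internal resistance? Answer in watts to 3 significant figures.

5.18 W

The internal resistance carries the same current as the load; P_int = I²r.
I = ε / (r + R) = 12.0 / (0.0619 + 1.25) = 9.147 A
P_int = I² r = (9.147)² × 0.0619 = 5.179 W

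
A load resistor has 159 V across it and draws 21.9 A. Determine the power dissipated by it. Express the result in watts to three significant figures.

Since both terminal voltage and current are stated, P = V I gives the power in one step.
P = 159 V × 21.90 A = 3482 W

3480 W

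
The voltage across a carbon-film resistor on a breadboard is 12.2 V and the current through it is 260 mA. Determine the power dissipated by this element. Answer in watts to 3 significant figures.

3.17 W

V and I are known directly — P = V I, no intermediate step needed.
P = 12.2 V × 0.2600 A = 3.172 W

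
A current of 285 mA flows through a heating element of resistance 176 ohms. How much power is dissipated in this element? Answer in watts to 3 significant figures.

14.3 W

Knowing I and R, the power is just I²R — no need to find V first.
P = (0.2850 A)² × 176 Ω = 14.30 W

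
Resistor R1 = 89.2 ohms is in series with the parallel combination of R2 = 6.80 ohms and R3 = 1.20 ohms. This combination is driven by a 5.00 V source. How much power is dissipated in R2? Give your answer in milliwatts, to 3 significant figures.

First combine the parallel branches into one equivalent R_p, then R1 + R_p is a series pair.
R_p = (6.80×1.20)/(6.80+1.20) = 1.020 Ω
R_total = 89.2 + 1.020 = 90.22 Ω
I = V / R_total = 5.00 / 90.22 = 0.05542 A
Voltage across the parallel pair: V_p = I × R_p = 0.05542 × 1.020 = 0.05653 V
R2 sees V_p directly, so P = V_p² / R2.
P_R2 = (0.05653)² / 6.80 = 0.0004699 W

0.470 mW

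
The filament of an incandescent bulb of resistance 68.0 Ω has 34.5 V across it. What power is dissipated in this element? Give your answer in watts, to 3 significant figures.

17.5 W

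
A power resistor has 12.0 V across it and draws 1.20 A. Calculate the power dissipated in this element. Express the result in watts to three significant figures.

V and I are known directly — P = V I, no intermediate step needed.
P = 12.0 V × 1.200 A = 14.40 W

14.4 W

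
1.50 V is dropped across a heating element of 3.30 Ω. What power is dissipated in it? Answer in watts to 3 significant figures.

0.682 W

V and R are stated; P = V²/R avoids computing the current.
P = (1.50 V)² / 3.30 Ω = 0.6818 W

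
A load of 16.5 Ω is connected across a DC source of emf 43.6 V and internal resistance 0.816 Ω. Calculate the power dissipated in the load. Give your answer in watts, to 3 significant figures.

The internal resistance and the load are in series, so the same I flows through both; get I from ε/(r+R), then I²R for the load.
I = ε / (r + R) = 43.6 / (0.816 + 16.5) = 2.518 A
P_load = I² R = (2.518)² × 16.5 = 104.6 W

105 W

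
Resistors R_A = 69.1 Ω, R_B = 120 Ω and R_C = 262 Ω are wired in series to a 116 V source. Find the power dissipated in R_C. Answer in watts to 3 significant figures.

Since the resistors are in series they all carry the loop current I = V/R_total; the power in any one is I²R.
R_total = 69.1 + 120 + 262 = 451.1 Ω
I = V / R_total = 116 / 451.1 = 0.2571 A
P_R_C = I² × R_C = (0.2571)² × 262 = 17.32 W

17.3 W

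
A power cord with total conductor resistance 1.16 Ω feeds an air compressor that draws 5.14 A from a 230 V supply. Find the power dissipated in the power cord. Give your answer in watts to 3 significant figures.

30.6 W

Only the current and the line resistance are needed for the I²R loss.
The power cord carries the full 5.14 A.
P_line = I² R_line = (5.140)² × 1.16 = 30.65 W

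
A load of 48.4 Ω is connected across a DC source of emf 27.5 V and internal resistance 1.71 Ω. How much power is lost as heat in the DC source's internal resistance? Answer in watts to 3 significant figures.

r is in series with the load, so it carries the full circuit current — the loss in it is I²r.
I = ε / (r + R) = 27.5 / (1.71 + 48.4) = 0.5488 A
P_int = I² r = (0.5488)² × 1.71 = 0.5150 W

0.515 W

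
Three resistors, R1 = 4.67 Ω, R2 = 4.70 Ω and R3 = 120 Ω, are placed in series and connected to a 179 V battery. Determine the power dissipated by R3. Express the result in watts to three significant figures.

In a series string the same current flows through every resistor — find that current, then P = I²R for the one we want.
R_total = 4.67 + 4.70 + 120 = 129.4 Ω
I = V / R_total = 179 / 129.4 = 1.384 A
P_R3 = I² × R3 = (1.384)² × 120 = 229.7 W

230 W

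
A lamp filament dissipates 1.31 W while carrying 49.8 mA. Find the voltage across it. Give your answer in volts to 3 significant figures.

26.3 V

The two known quantities fix the third via V = P / I.
V = 1.31 / 0.04980 = 26.31 V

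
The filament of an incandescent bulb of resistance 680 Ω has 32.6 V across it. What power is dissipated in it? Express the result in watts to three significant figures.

1.56 W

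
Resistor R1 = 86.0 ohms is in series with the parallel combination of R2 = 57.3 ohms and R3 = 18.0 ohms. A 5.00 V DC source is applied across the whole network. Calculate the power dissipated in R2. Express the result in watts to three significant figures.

0.00824 W

Replace R2 and R3 with their parallel equivalent so the circuit becomes R1 in series with R_p.
R_p = (57.3×18.0)/(57.3+18.0) = 13.70 Ω
R_total = 86.0 + 13.70 = 99.70 Ω
I = V / R_total = 5.00 / 99.70 = 0.05015 A
Voltage across the parallel pair: V_p = I × R_p = 0.05015 × 13.70 = 0.6869 V
R2 is across V_p, so use P = V²/R for that branch.
P_R2 = (0.6869)² / 57.3 = 0.008235 W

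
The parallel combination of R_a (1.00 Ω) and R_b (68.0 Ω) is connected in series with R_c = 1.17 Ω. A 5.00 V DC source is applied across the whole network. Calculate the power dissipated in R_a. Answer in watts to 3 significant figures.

5.23 W

Combine R_a and R_b into their parallel equivalent first, reducing the network to two series resistors.
R_p = (1.00×68.0)/(1.00+68.0) = 0.9855 Ω
R_total = R_p + 1.17 = 0.9855 + 1.17 = 2.156 Ω
I = V / R_total = 5.00 / 2.156 = 2.320 A
Voltage across the parallel pair: V_p = I × R_p = 2.320 × 0.9855 = 2.286 V
R_a sits across V_p; its power is V_p²/R.
P_R_a = (2.286)² / 1.00 = 5.226 W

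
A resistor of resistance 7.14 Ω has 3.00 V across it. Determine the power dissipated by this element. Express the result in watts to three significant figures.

1.26 W

V and R are stated; P = V²/R avoids computing the current.
P = (3.00 V)² / 7.14 Ω = 1.261 W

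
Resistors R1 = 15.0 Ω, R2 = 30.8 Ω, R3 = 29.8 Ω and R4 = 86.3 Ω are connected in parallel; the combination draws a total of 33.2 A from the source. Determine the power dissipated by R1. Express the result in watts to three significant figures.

Parallel branches share V, not I — compute V via R_eq, then use V²/R for the target branch.
1/R_eq = 1/15.0 + 1/30.8 + 1/29.8 + 1/86.3 ⇒ R_eq = 6.931 Ω
V = I_total × R_eq = 33.20 × 6.931 = 230.1 V
P_R1 = V² / R1 = (230.1)² / 15.0 = 3530 W

3530 W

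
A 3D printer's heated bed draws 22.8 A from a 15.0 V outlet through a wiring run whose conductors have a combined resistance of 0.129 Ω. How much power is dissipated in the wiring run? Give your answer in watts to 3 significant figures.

The wiring run and load are in series, so the same current flows in both; the loss is I²R_line.
The wiring run carries the full 22.8 A.
P_line = I² R_line = (22.80)² × 0.129 = 67.06 W

67.1 W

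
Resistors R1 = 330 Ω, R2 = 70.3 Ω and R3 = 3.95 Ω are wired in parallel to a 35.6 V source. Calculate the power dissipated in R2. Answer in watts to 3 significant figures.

18.0 W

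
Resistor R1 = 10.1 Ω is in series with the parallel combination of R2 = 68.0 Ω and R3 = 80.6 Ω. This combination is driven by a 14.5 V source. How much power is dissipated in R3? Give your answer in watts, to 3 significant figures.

Replace R2 and R3 with their parallel equivalent so the circuit becomes R1 in series with R_p.
R_p = (68.0×80.6)/(68.0+80.6) = 36.88 Ω
R_total = 10.1 + 36.88 = 46.98 Ω
I = V / R_total = 14.5 / 46.98 = 0.3086 A
Voltage across the parallel pair: V_p = I × R_p = 0.3086 × 36.88 = 11.38 V
R3 is across V_p, so use P = V²/R for that branch.
P_R3 = (11.38)² / 80.6 = 1.608 W

1.61 W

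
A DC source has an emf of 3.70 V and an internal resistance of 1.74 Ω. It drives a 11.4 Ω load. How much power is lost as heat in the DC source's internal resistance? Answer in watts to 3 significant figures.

0.138 W

The source's internal resistance is just another series element carrying I; its dissipation is I²r.
I = ε / (r + R) = 3.70 / (1.74 + 11.4) = 0.2816 A
P_int = I² r = (0.2816)² × 1.74 = 0.1380 W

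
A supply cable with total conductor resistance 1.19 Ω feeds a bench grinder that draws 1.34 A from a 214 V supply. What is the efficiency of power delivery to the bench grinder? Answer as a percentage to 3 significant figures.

The supply cable carries the full 1.34 A.
P_line = I² R_line = (1.340)² × 1.19 = 2.137 W
P_source = V I = 214 × 1.340 = 286.8 W; P_load = 284.6 W
η = P_load / P_source = 284.6 / 286.8 = 0.9925

99.3 %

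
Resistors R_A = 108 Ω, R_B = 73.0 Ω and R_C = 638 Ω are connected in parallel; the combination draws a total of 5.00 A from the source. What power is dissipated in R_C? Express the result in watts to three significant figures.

The branches share the same voltage, but only the total current is given — find V from the equivalent resistance first.
1/R_eq = 1/108 + 1/73.0 + 1/638 ⇒ R_eq = 40.77 Ω
V = I_total × R_eq = 5.000 × 40.77 = 203.9 V
P_R_C = V² / R_C = (203.9)² / 638 = 65.15 W

65.1 W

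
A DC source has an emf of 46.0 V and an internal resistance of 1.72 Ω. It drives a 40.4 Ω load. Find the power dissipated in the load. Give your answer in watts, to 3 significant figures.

48.2 W

Find the circuit current first, then P = I²R for the load (series elements share I).
I = ε / (r + R) = 46.0 / (1.72 + 40.4) = 1.092 A
P_load = I² R = (1.092)² × 40.4 = 48.19 W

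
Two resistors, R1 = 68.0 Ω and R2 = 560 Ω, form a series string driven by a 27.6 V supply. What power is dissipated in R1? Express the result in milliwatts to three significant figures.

The current is common to all series resistors; compute it, then apply P = I²R for the target.
R_total = 68.0 + 560 = 628.0 Ω
I = V / R_total = 27.6 / 628.0 = 0.04395 A
P_R1 = I² × R1 = (0.04395)² × 68.0 = 0.1313 W

131 mW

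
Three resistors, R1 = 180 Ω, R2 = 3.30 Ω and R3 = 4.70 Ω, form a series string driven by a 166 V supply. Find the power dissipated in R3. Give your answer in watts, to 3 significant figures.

3.66 W

Every series element carries the same I. Get I from the total resistance, then P = I² × R3.
R_total = 180 + 3.30 + 4.70 = 188.0 Ω
I = V / R_total = 166 / 188.0 = 0.8830 A
P_R3 = I² × R3 = (0.8830)² × 4.70 = 3.664 W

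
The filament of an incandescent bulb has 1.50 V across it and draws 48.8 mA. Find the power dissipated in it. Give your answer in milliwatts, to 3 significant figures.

Both the voltage across and the current through the element are known, so P = V I applies directly.
P = 1.50 V × 0.04880 A = 0.07320 W

73.2 mW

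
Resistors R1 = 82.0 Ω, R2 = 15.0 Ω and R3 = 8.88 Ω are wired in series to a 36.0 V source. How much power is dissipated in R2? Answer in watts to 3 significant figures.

In a series string the same current flows through every resistor — find that current, then P = I²R for the one we want.
R_total = 82.0 + 15.0 + 8.88 = 105.9 Ω
I = V / R_total = 36.0 / 105.9 = 0.3400 A
P_R2 = I² × R2 = (0.3400)² × 15.0 = 1.734 W

1.73 W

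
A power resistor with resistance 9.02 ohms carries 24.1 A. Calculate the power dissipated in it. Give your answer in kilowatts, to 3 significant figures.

5.24 kW

Current and resistance are given, so P = I²R is the direct form.
P = (24.10 A)² × 9.02 Ω = 5239 W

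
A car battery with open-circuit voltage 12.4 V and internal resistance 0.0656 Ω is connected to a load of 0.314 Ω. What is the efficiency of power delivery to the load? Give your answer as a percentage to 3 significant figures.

82.7 %

Both r and R carry the same current, so the power split is just the resistance split: η = R/(R+r).
η = R / (R + r) = 0.314 / (0.314 + 0.0656) = 0.8272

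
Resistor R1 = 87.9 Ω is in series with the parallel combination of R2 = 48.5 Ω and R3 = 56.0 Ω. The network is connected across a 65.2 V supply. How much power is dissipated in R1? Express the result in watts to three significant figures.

28.8 W

Reduce the parallel pair to R_p first; the network is then a simple series string.
R_p = (48.5×56.0)/(48.5+56.0) = 25.99 Ω
R_total = 87.9 + 25.99 = 113.9 Ω
I = V / R_total = 65.2 / 113.9 = 0.5725 A
R1 carries the full series current, so P = I²R.
P_R1 = (0.5725)² × 87.9 = 28.81 W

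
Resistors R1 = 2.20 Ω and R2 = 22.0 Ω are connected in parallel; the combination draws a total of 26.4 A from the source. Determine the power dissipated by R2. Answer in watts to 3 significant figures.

127 W

We need the common branch voltage; get it from I_total × R_eq, then P = V²/R for the branch.
1/R_eq = 1/2.20 + 1/22.0 ⇒ R_eq = 2.000 Ω
V = I_total × R_eq = 26.40 × 2.000 = 52.80 V
P_R2 = V² / R2 = (52.80)² / 22.0 = 126.7 W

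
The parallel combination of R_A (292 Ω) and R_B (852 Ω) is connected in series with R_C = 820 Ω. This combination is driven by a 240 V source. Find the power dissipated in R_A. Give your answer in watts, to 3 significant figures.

Reduce the parallel combination to a single R_p; the circuit then becomes R_p in series with the remaining resistor.
R_p = (292×852)/(292+852) = 217.5 Ω
R_total = R_p + 820 = 217.5 + 820 = 1037 Ω
I = V / R_total = 240 / 1037 = 0.2313 A
Voltage across the parallel pair: V_p = I × R_p = 0.2313 × 217.5 = 50.31 V
R_A has V_p across it, so P = V_p²/R_A.
P_R_A = (50.31)² / 292 = 8.667 W

8.67 W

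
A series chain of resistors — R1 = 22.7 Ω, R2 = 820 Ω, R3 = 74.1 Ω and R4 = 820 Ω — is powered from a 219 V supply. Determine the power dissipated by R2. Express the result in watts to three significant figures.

13.0 W

The current is common to all series resistors; compute it, then apply P = I²R for the target.
R_total = 22.7 + 820 + 74.1 + 820 = 1737 Ω
I = V / R_total = 219 / 1737 = 0.1261 A
P_R2 = I² × R2 = (0.1261)² × 820 = 13.04 W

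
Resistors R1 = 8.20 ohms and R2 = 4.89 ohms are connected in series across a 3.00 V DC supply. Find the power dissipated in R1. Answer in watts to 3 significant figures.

The current is common to all series resistors; compute it, then apply P = I²R for the target.
R_total = 8.20 + 4.89 = 13.09 Ω
I = V / R_total = 3.00 / 13.09 = 0.2292 A
P_R1 = I² × R1 = (0.2292)² × 8.20 = 0.4307 W

0.431 W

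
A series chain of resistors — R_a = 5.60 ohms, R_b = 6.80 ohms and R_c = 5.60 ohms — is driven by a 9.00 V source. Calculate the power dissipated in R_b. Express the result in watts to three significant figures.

1.70 W

Series elements share the same current, so find I first, then use P = I²R.
R_total = 5.60 + 6.80 + 5.60 = 18.00 Ω
I = V / R_total = 9.00 / 18.00 = 0.5000 A
P_R_b = I² × R_b = (0.5000)² × 6.80 = 1.700 W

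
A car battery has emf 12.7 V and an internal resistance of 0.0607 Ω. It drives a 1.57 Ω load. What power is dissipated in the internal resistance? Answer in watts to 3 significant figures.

Internal loss is I²r, with I set by the total series resistance r+R.
I = ε / (r + R) = 12.7 / (0.0607 + 1.57) = 7.788 A
P_int = I² r = (7.788)² × 0.0607 = 3.682 W

3.68 W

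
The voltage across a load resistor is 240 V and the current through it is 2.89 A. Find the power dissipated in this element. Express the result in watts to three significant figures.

V and I are known directly — P = V I, no intermediate step needed.
P = 240 V × 2.890 A = 693.6 W

694 W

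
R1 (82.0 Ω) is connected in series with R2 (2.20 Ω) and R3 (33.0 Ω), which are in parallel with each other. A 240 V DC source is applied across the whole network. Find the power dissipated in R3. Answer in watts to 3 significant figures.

1.05 W

Replace R2 and R3 with their parallel equivalent so the circuit becomes R1 in series with R_p.
R_p = (2.20×33.0)/(2.20+33.0) = 2.062 Ω
R_total = 82.0 + 2.062 = 84.06 Ω
I = V / R_total = 240 / 84.06 = 2.855 A
Voltage across the parallel pair: V_p = I × R_p = 2.855 × 2.062 = 5.888 V
With V_p across R3, its power is V_p²/R3.
P_R3 = (5.888)² / 33.0 = 1.051 W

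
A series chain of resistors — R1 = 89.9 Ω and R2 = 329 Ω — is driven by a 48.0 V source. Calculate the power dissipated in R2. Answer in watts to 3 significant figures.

In a series string the same current flows through every resistor — find that current, then P = I²R for the one we want.
R_total = 89.9 + 329 = 418.9 Ω
I = V / R_total = 48.0 / 418.9 = 0.1146 A
P_R2 = I² × R2 = (0.1146)² × 329 = 4.320 W

4.32 W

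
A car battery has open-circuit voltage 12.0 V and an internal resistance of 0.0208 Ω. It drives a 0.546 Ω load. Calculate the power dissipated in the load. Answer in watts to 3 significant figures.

Load and internal resistance form a series loop — compute the loop current, then the load power via I²R.
I = ε / (r + R) = 12.0 / (0.0208 + 0.546) = 21.17 A
P_load = I² R = (21.17)² × 0.546 = 244.7 W

245 W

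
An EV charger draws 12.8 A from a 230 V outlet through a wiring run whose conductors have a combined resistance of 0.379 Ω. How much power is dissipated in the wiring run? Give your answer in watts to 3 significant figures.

Line loss is just I²R for the cable — we know both I and R_line directly.
The wiring run carries the full 12.8 A.
P_line = I² R_line = (12.80)² × 0.379 = 62.10 W

62.1 W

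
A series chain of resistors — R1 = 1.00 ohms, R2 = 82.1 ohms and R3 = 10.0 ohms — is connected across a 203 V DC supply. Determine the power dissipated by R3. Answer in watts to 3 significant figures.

47.5 W

Series elements share the same current, so find I first, then use P = I²R.
R_total = 1.00 + 82.1 + 10.0 = 93.10 Ω
I = V / R_total = 203 / 93.10 = 2.180 A
P_R3 = I² × R3 = (2.180)² × 10.0 = 47.54 W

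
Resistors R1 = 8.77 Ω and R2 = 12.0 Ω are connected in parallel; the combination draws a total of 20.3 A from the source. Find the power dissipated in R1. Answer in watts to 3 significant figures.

1210 W

We need the common branch voltage; get it from I_total × R_eq, then P = V²/R for the branch.
1/R_eq = 1/8.77 + 1/12.0 ⇒ R_eq = 5.067 Ω
V = I_total × R_eq = 20.30 × 5.067 = 102.9 V
P_R1 = V² / R1 = (102.9)² / 8.77 = 1206 W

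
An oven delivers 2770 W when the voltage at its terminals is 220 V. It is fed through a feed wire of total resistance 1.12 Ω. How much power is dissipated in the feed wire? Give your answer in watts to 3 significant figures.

The feed wire is a series resistance carrying the load current; its dissipation is I²R_line.
I = P / V = 2770 / 220 = 12.59 A through the feed wire.
P_line = I² R_line = (12.59)² × 1.12 = 177.6 W

178 W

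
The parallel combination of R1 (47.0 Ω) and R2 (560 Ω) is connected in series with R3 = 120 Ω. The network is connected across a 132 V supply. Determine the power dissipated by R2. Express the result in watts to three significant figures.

2.19 W

Collapse the R1‖R2 pair into one equivalent R_p; then R_p and R3 form a series string.
R_p = (47.0×560)/(47.0+560) = 43.36 Ω
R_total = R_p + 120 = 43.36 + 120 = 163.4 Ω
I = V / R_total = 132 / 163.4 = 0.8080 A
Voltage across the parallel pair: V_p = I × R_p = 0.8080 × 43.36 = 35.04 V
R2 has V_p across it, so P = V_p²/R2.
P_R2 = (35.04)² / 560 = 2.192 W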